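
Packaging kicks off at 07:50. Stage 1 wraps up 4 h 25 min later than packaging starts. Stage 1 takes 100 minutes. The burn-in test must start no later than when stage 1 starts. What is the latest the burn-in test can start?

Stage 1 ends at 07:50 + 265 min = 12:15.
Stage 1 starts at 12:15 − 100 min = 10:35.
The burn-in test is bounded by stage 1, so the latest it can start is 10:35.

10:35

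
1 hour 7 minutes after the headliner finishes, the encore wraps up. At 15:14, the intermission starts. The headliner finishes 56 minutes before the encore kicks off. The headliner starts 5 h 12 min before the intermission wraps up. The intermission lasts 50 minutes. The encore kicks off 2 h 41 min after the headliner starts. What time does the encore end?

13:44

The intermission ends at 15:14 + 50 min = 16:04.
The headliner starts at 16:04 − 312 min = 10:52.
The encore starts at 10:52 + 161 min = 13:33.
The headliner ends at 13:33 − 56 min = 12:37.
The encore ends at 12:37 + 67 min = 13:44.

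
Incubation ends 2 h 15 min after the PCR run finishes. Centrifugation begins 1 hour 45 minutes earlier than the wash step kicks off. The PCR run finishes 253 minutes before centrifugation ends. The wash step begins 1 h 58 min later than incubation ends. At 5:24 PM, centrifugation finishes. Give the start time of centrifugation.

The PCR run ends at 5:24 PM − 253 min = 1:11 PM.
Incubation ends at 1:11 PM + 135 min = 3:26 PM.
The wash step starts at 3:26 PM + 118 min = 5:24 PM.
Centrifugation starts at 5:24 PM − 105 min = 3:39 PM.

3:39 PM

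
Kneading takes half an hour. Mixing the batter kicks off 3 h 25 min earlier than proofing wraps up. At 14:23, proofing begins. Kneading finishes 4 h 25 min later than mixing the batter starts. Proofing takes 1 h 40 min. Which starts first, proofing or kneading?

Proofing ends at 14:23 + 100 min = 16:03.
Mixing the batter starts at 16:03 − 205 min = 12:38.
Kneading ends at 12:38 + 265 min = 17:03.
Kneading starts at 17:03 − 30 min = 16:33.
Proofing starts at 14:23 and kneading starts at 16:33, so proofing is first.

proofing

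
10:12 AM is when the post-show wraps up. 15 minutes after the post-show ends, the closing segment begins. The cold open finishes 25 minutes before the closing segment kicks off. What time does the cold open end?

The closing segment starts at 10:12 AM + 15 min = 10:27 AM.
The cold open ends at 10:27 AM − 25 min = 10:02 AM.

10:02 AM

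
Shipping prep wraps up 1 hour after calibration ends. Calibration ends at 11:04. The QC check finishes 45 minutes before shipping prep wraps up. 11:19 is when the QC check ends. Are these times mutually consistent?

Shipping prep ends at 11:04 + 60 min = 12:04.
The QC check ends at 12:04 − 45 min = 11:19.
That matches the stated 11:19, so the schedule is consistent.

Yes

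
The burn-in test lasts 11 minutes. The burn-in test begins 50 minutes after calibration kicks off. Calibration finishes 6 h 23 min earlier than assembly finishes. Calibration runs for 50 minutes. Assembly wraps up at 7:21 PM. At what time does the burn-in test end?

Calibration ends at 7:21 PM − 383 min = 12:58 PM.
Calibration starts at 12:58 PM − 50 min = 12:08 PM.
The burn-in test starts at 12:08 PM + 50 min = 12:58 PM.
The burn-in test ends at 12:58 PM + 11 min = 1:09 PM.

1:09 PM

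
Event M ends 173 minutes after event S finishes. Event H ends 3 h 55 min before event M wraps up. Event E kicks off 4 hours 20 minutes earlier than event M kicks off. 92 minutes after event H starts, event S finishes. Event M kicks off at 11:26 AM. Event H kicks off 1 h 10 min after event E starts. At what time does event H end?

8:46 AM

Event E starts at 11:26 AM − 260 min = 7:06 AM.
Event H starts at 7:06 AM + 70 min = 8:16 AM.
Event S ends at 8:16 AM + 92 min = 9:48 AM.
Event M ends at 9:48 AM + 173 min = 12:41 PM.
Event H ends at 12:41 PM − 235 min = 8:46 AM.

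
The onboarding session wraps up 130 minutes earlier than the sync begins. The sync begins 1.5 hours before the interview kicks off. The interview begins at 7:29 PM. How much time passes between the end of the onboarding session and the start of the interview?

The sync starts at 7:29 PM − 90 min = 5:59 PM.
The onboarding session ends at 5:59 PM − 130 min = 3:49 PM.
From 3:49 PM to 7:29 PM is 220 minutes.

220 minutes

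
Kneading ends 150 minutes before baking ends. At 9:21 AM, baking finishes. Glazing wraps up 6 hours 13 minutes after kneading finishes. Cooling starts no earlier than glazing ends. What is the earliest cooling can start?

Kneading ends at 9:21 AM − 150 min = 6:51 AM.
Glazing ends at 6:51 AM + 373 min = 1:04 PM.
Cooling is bounded by glazing, so the earliest it can start is 1:04 PM.

1:04 PM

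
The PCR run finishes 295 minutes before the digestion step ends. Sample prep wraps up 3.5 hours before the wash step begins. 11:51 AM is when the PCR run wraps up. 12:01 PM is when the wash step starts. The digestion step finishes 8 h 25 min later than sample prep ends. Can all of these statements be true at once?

No

Sample prep ends at 12:01 PM − 210 min = 8:31 AM.
The digestion step ends at 8:31 AM + 505 min = 4:56 PM.
The PCR run ends at 4:56 PM − 295 min = 12:01 PM.
But the PCR run is also said to end at 11:51 AM — a 10-minute conflict.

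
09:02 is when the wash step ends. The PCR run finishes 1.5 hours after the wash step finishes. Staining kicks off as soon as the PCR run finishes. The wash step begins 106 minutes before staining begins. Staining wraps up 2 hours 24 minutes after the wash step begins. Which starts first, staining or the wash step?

the wash step

The PCR run ends at 09:02 + 90 min = 10:32.
So staining starts at 10:32.
The wash step starts at 10:32 − 106 min = 08:46.
Staining starts at 10:32 and the wash step starts at 08:46, so the wash step is first.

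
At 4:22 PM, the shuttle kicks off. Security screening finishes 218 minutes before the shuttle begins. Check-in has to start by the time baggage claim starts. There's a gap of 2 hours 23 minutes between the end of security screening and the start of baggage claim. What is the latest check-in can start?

3:07 PM

Security screening ends at 4:22 PM − 218 min = 12:44 PM.
Baggage claim starts at 12:44 PM + 143 min = 3:07 PM.
Check-in is bounded by baggage claim, so the latest it can start is 3:07 PM.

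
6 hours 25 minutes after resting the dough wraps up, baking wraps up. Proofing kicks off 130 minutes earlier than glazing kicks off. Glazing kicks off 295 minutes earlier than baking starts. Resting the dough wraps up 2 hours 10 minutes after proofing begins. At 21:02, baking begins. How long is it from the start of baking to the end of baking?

90 minutes

Glazing starts at 21:02 − 295 min = 16:07.
Proofing starts at 16:07 − 130 min = 13:57.
Resting the dough ends at 13:57 + 130 min = 16:07.
Baking ends at 16:07 + 385 min = 22:32.
From 21:02 to 22:32 is 90 minutes.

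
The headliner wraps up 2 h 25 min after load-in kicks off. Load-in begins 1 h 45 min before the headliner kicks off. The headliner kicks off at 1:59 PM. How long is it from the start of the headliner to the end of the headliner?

40 minutes

Load-in starts at 1:59 PM − 105 min = 12:14 PM.
The headliner ends at 12:14 PM + 145 min = 2:39 PM.
From 1:59 PM to 2:39 PM is 40 minutes.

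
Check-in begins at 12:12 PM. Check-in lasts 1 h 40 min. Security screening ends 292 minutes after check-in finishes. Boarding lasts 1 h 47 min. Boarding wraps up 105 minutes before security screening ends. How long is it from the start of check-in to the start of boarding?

180 minutes

Check-in ends at 12:12 PM + 100 min = 1:52 PM.
Security screening ends at 1:52 PM + 292 min = 6:44 PM.
Boarding ends at 6:44 PM − 105 min = 4:59 PM.
Boarding starts at 4:59 PM − 107 min = 3:12 PM.
From 12:12 PM to 3:12 PM is 180 minutes.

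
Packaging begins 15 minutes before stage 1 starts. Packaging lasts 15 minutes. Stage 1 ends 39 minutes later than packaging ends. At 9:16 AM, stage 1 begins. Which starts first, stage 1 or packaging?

packaging

Packaging starts at 9:16 AM − 15 min = 9:01 AM.
Stage 1 starts at 9:16 AM and packaging starts at 9:01 AM, so packaging is first.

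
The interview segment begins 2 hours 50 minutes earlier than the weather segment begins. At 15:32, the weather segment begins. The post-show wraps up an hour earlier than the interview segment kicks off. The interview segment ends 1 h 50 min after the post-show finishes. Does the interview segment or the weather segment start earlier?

the interview segment

The interview segment starts at 15:32 − 170 min = 12:42.
The interview segment starts at 12:42 and the weather segment starts at 15:32, so the interview segment is first.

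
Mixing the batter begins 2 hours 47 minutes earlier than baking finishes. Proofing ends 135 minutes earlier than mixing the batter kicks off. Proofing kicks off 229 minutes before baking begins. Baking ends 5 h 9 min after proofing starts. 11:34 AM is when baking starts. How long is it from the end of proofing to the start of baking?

Proofing starts at 11:34 AM − 229 min = 7:45 AM.
Baking ends at 7:45 AM + 309 min = 12:54 PM.
Mixing the batter starts at 12:54 PM − 167 min = 10:07 AM.
Proofing ends at 10:07 AM − 135 min = 7:52 AM.
From 7:52 AM to 11:34 AM is 3 h 42 min.

3 h 42 min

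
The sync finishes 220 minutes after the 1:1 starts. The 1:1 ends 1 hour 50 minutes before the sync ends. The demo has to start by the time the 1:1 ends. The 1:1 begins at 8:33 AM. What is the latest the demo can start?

10:23 AM

The sync ends at 8:33 AM + 220 min = 12:13 PM.
The 1:1 ends at 12:13 PM − 110 min = 10:23 AM.
The demo is bounded by the 1:1, so the latest it can start is 10:23 AM.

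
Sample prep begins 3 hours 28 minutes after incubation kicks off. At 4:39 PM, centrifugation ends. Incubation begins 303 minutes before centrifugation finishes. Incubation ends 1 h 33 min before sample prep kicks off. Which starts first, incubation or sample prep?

incubation

Incubation starts at 4:39 PM − 303 min = 11:36 AM.
Sample prep starts at 11:36 AM + 208 min = 3:04 PM.
Incubation starts at 11:36 AM and sample prep starts at 3:04 PM, so incubation is first.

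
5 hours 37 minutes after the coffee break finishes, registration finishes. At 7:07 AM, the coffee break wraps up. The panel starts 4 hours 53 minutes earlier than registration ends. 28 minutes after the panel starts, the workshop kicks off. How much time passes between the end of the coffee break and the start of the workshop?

Registration ends at 7:07 AM + 337 min = 12:44 PM.
The panel starts at 12:44 PM − 293 min = 7:51 AM.
The workshop starts at 7:51 AM + 28 min = 8:19 AM.
From 7:07 AM to 8:19 AM is 72 minutes.

72 minutes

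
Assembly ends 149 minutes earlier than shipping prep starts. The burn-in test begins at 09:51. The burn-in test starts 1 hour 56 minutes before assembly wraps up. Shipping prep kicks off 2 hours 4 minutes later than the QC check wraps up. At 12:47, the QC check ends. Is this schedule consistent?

No

Shipping prep starts at 12:47 + 124 min = 14:51.
Assembly ends at 14:51 − 149 min = 12:22.
The burn-in test starts at 12:22 − 116 min = 10:26.
But the burn-in test is also said to start at 09:51 — a 35-minute conflict.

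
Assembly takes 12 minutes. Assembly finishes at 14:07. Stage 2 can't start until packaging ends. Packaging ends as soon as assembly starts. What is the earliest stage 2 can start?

Assembly starts at 14:07 − 12 min = 13:55.
So packaging ends at 13:55.
Stage 2 is bounded by packaging, so the earliest it can start is 13:55.

13:55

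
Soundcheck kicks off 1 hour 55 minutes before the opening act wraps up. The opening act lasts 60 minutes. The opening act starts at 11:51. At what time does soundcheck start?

The opening act ends at 11:51 + 60 min = 12:51.
Soundcheck starts at 12:51 − 115 min = 10:56.

10:56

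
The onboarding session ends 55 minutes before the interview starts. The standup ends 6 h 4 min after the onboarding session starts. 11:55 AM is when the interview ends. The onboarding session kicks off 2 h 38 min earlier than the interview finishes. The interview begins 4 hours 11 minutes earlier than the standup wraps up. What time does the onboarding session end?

10:15 AM

The onboarding session starts at 11:55 AM − 158 min = 9:17 AM.
The standup ends at 9:17 AM + 364 min = 3:21 PM.
The interview starts at 3:21 PM − 251 min = 11:10 AM.
The onboarding session ends at 11:10 AM − 55 min = 10:15 AM.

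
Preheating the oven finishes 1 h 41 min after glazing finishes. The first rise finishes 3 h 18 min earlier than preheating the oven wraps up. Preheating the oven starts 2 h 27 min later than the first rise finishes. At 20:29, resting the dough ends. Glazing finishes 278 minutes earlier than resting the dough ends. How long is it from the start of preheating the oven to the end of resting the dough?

3 hours 48 minutes

Glazing ends at 20:29 − 278 min = 15:51.
Preheating the oven ends at 15:51 + 101 min = 17:32.
The first rise ends at 17:32 − 198 min = 14:14.
Preheating the oven starts at 14:14 + 147 min = 16:41.
From 16:41 to 20:29 is 3 hours 48 minutes.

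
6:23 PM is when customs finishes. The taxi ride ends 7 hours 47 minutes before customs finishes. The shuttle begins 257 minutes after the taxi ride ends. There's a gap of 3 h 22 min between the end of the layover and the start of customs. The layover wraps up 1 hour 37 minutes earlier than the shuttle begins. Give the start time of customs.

4:38 PM

The taxi ride ends at 6:23 PM − 467 min = 10:36 AM.
The shuttle starts at 10:36 AM + 257 min = 2:53 PM.
The layover ends at 2:53 PM − 97 min = 1:16 PM.
Customs starts at 1:16 PM + 202 min = 4:38 PM.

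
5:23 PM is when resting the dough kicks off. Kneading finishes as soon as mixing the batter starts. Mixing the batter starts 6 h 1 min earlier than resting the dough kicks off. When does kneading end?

Mixing the batter starts at 5:23 PM − 361 min = 11:22 AM.
So kneading ends at 11:22 AM.

11:22 AM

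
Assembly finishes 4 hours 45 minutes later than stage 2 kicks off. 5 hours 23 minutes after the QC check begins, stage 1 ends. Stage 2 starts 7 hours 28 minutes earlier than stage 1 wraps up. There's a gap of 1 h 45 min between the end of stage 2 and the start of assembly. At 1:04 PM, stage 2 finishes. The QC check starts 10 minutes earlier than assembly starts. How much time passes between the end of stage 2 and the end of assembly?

Assembly starts at 1:04 PM + 105 min = 2:49 PM.
The QC check starts at 2:49 PM − 10 min = 2:39 PM.
Stage 1 ends at 2:39 PM + 323 min = 8:02 PM.
Stage 2 starts at 8:02 PM − 448 min = 12:34 PM.
Assembly ends at 12:34 PM + 285 min = 5:19 PM.
From 1:04 PM to 5:19 PM is 4 h 15 min.

4 h 15 min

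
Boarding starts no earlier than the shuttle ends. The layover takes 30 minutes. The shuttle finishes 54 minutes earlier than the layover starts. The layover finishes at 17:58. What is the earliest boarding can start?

16:34

The layover starts at 17:58 − 30 min = 17:28.
The shuttle ends at 17:28 − 54 min = 16:34.
Boarding is bounded by the shuttle, so the earliest it can start is 16:34.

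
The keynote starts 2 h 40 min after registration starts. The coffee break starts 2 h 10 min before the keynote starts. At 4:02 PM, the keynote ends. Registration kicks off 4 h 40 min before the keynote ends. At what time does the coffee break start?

Registration starts at 4:02 PM − 280 min = 11:22 AM.
The keynote starts at 11:22 AM + 160 min = 2:02 PM.
The coffee break starts at 2:02 PM − 130 min = 11:52 AM.

11:52 AM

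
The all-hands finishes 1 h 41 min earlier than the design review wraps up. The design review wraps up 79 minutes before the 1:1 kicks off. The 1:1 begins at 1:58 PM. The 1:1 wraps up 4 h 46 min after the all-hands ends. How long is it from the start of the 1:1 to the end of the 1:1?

1 hour 46 minutes

The design review ends at 1:58 PM − 79 min = 12:39 PM.
The all-hands ends at 12:39 PM − 101 min = 10:58 AM.
The 1:1 ends at 10:58 AM + 286 min = 3:44 PM.
From 1:58 PM to 3:44 PM is 1 hour 46 minutes.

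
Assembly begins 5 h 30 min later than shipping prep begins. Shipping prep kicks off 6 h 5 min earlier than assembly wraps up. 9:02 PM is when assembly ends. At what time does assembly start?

8:27 PM

Shipping prep starts at 9:02 PM − 365 min = 2:57 PM.
Assembly starts at 2:57 PM + 330 min = 8:27 PM.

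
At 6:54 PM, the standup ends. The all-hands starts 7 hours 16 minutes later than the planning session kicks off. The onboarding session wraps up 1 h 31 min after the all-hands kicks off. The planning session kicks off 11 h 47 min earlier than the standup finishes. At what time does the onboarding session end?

3:54 PM

The planning session starts at 6:54 PM − 707 min = 7:07 AM.
The all-hands starts at 7:07 AM + 436 min = 2:23 PM.
The onboarding session ends at 2:23 PM + 91 min = 3:54 PM.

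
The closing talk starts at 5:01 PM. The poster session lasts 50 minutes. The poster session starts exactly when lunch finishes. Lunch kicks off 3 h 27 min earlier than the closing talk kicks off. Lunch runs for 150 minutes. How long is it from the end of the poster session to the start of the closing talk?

Lunch starts at 5:01 PM − 207 min = 1:34 PM.
Lunch ends at 1:34 PM + 150 min = 4:04 PM.
So the poster session starts at 4:04 PM.
The poster session ends at 4:04 PM + 50 min = 4:54 PM.
From 4:54 PM to 5:01 PM is 7 minutes.

7 minutes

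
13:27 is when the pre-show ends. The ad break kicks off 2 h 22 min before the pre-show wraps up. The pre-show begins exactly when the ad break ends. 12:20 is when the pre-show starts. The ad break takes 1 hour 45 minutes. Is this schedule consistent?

The ad break starts at 13:27 − 142 min = 11:05.
The ad break ends at 11:05 + 105 min = 12:50.
So the pre-show starts at 12:50.
But the pre-show is also said to start at 12:20 — a 30-minute conflict.

No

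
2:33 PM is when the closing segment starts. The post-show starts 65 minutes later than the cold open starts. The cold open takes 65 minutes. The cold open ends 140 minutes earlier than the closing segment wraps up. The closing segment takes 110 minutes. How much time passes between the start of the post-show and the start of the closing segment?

The closing segment ends at 2:33 PM + 110 min = 4:23 PM.
The cold open ends at 4:23 PM − 140 min = 2:03 PM.
The cold open starts at 2:03 PM − 65 min = 12:58 PM.
The post-show starts at 12:58 PM + 65 min = 2:03 PM.
From 2:03 PM to 2:33 PM is 30 minutes.

30 minutes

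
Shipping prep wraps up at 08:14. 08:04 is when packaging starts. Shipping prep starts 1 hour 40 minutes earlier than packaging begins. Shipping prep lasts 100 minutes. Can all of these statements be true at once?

Shipping prep starts at 08:04 − 100 min = 06:24.
Shipping prep ends at 06:24 + 100 min = 08:04.
But shipping prep is also said to end at 08:14 — a 10-minute conflict.

No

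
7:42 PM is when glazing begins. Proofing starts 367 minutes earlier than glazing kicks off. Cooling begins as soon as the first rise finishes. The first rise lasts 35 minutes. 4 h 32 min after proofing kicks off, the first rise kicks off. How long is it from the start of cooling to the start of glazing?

Proofing starts at 7:42 PM − 367 min = 1:35 PM.
The first rise starts at 1:35 PM + 272 min = 6:07 PM.
The first rise ends at 6:07 PM + 35 min = 6:42 PM.
So cooling starts at 6:42 PM.
From 6:42 PM to 7:42 PM is 1 hour.

1 hour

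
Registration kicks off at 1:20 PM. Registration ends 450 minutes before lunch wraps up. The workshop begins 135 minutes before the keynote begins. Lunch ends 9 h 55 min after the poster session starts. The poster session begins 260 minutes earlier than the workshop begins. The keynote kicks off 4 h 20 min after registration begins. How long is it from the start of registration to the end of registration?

The keynote starts at 1:20 PM + 260 min = 5:40 PM.
The workshop starts at 5:40 PM − 135 min = 3:25 PM.
The poster session starts at 3:25 PM − 260 min = 11:05 AM.
Lunch ends at 11:05 AM + 595 min = 9:00 PM.
Registration ends at 9:00 PM − 450 min = 1:30 PM.
From 1:20 PM to 1:30 PM is 10 minutes.

10 minutes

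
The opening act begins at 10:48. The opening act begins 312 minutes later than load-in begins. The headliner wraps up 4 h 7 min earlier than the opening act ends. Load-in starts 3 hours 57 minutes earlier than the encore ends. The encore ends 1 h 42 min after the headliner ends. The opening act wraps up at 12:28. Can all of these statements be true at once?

No

The headliner ends at 12:28 − 247 min = 08:21.
The encore ends at 08:21 + 102 min = 10:03.
Load-in starts at 10:03 − 237 min = 06:06.
The opening act starts at 06:06 + 312 min = 11:18.
But the opening act is also said to start at 10:48 — a 30-minute conflict.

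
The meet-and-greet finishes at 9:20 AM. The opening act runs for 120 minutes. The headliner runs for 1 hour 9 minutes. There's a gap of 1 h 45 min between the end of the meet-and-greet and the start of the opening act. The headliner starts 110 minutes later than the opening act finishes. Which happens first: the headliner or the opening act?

The opening act starts at 9:20 AM + 105 min = 11:05 AM.
The opening act ends at 11:05 AM + 120 min = 1:05 PM.
The headliner starts at 1:05 PM + 110 min = 2:55 PM.
The headliner starts at 2:55 PM and the opening act starts at 11:05 AM, so the opening act is first.

the opening act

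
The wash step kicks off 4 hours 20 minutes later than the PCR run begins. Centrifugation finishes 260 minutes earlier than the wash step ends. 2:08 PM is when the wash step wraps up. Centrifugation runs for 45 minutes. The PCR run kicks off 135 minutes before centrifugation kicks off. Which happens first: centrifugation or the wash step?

Centrifugation ends at 2:08 PM − 260 min = 9:48 AM.
Centrifugation starts at 9:48 AM − 45 min = 9:03 AM.
The PCR run starts at 9:03 AM − 135 min = 6:48 AM.
The wash step starts at 6:48 AM + 260 min = 11:08 AM.
Centrifugation starts at 9:03 AM and the wash step starts at 11:08 AM, so centrifugation is first.

centrifugation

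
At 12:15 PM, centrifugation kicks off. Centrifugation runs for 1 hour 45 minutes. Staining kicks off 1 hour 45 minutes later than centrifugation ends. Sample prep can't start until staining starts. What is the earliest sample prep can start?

Centrifugation ends at 12:15 PM + 105 min = 2:00 PM.
Staining starts at 2:00 PM + 105 min = 3:45 PM.
Sample prep is bounded by staining, so the earliest it can start is 3:45 PM.

3:45 PM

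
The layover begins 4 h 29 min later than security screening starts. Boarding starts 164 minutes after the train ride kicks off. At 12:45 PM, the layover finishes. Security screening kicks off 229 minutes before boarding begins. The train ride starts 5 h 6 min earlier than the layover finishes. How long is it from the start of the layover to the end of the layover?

The train ride starts at 12:45 PM − 306 min = 7:39 AM.
Boarding starts at 7:39 AM + 164 min = 10:23 AM.
Security screening starts at 10:23 AM − 229 min = 6:34 AM.
The layover starts at 6:34 AM + 269 min = 11:03 AM.
From 11:03 AM to 12:45 PM is 1 hour 42 minutes.

1 hour 42 minutes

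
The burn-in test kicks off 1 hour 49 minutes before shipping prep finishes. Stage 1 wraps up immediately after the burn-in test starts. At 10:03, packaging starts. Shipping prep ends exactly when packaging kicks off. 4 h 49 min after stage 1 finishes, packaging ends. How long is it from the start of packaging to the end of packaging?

Shipping prep ends at 10:03.
The burn-in test starts at 10:03 − 109 min = 08:14.
So stage 1 ends at 08:14.
Packaging ends at 08:14 + 289 min = 13:03.
From 10:03 to 13:03 is 3 hours.

3 hours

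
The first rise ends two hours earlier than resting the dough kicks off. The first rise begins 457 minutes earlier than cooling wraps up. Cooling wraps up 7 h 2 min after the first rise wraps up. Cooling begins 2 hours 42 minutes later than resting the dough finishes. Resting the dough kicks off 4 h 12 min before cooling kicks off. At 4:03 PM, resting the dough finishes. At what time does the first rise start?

11:58 AM

Cooling starts at 4:03 PM + 162 min = 6:45 PM.
Resting the dough starts at 6:45 PM − 252 min = 2:33 PM.
The first rise ends at 2:33 PM − 120 min = 12:33 PM.
Cooling ends at 12:33 PM + 422 min = 7:35 PM.
The first rise starts at 7:35 PM − 457 min = 11:58 AM.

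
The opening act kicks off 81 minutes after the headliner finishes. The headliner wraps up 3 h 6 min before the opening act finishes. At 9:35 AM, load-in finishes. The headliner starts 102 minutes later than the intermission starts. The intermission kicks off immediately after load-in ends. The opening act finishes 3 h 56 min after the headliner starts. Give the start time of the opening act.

The intermission starts at 9:35 AM.
The headliner starts at 9:35 AM + 102 min = 11:17 AM.
The opening act ends at 11:17 AM + 236 min = 3:13 PM.
The headliner ends at 3:13 PM − 186 min = 12:07 PM.
The opening act starts at 12:07 PM + 81 min = 1:28 PM.

1:28 PM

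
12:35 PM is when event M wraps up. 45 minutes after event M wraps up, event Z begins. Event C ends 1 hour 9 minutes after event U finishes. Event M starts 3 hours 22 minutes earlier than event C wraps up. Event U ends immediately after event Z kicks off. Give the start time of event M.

Event Z starts at 12:35 PM + 45 min = 1:20 PM.
So event U ends at 1:20 PM.
Event C ends at 1:20 PM + 69 min = 2:29 PM.
Event M starts at 2:29 PM − 202 min = 11:07 AM.

11:07 AM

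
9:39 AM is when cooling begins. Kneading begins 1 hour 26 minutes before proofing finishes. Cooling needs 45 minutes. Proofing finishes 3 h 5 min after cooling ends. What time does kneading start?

12:03 PM

Cooling ends at 9:39 AM + 45 min = 10:24 AM.
Proofing ends at 10:24 AM + 185 min = 1:29 PM.
Kneading starts at 1:29 PM − 86 min = 12:03 PM.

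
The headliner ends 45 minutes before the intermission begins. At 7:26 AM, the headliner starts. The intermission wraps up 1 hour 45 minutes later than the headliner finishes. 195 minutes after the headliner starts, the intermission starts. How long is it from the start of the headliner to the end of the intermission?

4 h 15 min

The intermission starts at 7:26 AM + 195 min = 10:41 AM.
The headliner ends at 10:41 AM − 45 min = 9:56 AM.
The intermission ends at 9:56 AM + 105 min = 11:41 AM.
From 7:26 AM to 11:41 AM is 4 h 15 min.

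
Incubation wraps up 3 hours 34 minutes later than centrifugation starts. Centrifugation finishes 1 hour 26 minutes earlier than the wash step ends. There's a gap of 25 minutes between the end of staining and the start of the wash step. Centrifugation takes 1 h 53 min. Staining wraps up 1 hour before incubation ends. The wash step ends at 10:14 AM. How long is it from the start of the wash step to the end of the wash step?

20 minutes

Centrifugation ends at 10:14 AM − 86 min = 8:48 AM.
Centrifugation starts at 8:48 AM − 113 min = 6:55 AM.
Incubation ends at 6:55 AM + 214 min = 10:29 AM.
Staining ends at 10:29 AM − 60 min = 9:29 AM.
The wash step starts at 9:29 AM + 25 min = 9:54 AM.
From 9:54 AM to 10:14 AM is 20 minutes.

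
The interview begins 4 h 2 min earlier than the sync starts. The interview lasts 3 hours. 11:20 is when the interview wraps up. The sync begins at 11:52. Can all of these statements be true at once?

The interview starts at 11:52 − 242 min = 07:50.
The interview ends at 07:50 + 180 min = 10:50.
But the interview is also said to end at 11:20 — a 30-minute conflict.

No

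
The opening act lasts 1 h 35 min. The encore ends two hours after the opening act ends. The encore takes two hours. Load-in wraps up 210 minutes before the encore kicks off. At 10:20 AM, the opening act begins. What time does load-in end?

The opening act ends at 10:20 AM + 95 min = 11:55 AM.
The encore ends at 11:55 AM + 120 min = 1:55 PM.
The encore starts at 1:55 PM − 120 min = 11:55 AM.
Load-in ends at 11:55 AM − 210 min = 8:25 AM.

8:25 AM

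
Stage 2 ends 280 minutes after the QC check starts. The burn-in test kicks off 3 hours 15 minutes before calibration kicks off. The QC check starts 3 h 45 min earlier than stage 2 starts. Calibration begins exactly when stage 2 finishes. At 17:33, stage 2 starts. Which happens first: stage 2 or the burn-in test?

the burn-in test

The QC check starts at 17:33 − 225 min = 13:48.
Stage 2 ends at 13:48 + 280 min = 18:28.
So calibration starts at 18:28.
The burn-in test starts at 18:28 − 195 min = 15:13.
Stage 2 starts at 17:33 and the burn-in test starts at 15:13, so the burn-in test is first.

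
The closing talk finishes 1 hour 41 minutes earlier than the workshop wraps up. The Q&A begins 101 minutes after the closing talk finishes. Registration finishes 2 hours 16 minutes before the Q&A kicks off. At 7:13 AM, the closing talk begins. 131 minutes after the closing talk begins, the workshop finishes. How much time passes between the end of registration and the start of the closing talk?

The workshop ends at 7:13 AM + 131 min = 9:24 AM.
The closing talk ends at 9:24 AM − 101 min = 7:43 AM.
The Q&A starts at 7:43 AM + 101 min = 9:24 AM.
Registration ends at 9:24 AM − 136 min = 7:08 AM.
From 7:08 AM to 7:13 AM is 5 minutes.

5 minutes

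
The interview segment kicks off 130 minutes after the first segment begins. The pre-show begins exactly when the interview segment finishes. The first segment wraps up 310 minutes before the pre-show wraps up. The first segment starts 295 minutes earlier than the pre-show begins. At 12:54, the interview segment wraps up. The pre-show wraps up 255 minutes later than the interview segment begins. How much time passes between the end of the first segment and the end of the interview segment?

3 h 40 min

The pre-show starts at 12:54.
The first segment starts at 12:54 − 295 min = 07:59.
The interview segment starts at 07:59 + 130 min = 10:09.
The pre-show ends at 10:09 + 255 min = 14:24.
The first segment ends at 14:24 − 310 min = 09:14.
From 09:14 to 12:54 is 3 h 40 min.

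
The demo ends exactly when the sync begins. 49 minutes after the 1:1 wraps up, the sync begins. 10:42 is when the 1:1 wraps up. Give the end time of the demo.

The sync starts at 10:42 + 49 min = 11:31.
So the demo ends at 11:31.

11:31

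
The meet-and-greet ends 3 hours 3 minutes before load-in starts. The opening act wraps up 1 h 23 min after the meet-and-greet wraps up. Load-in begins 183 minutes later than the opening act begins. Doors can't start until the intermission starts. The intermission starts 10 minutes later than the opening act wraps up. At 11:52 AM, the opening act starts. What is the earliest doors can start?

1:25 PM

Load-in starts at 11:52 AM + 183 min = 2:55 PM.
The meet-and-greet ends at 2:55 PM − 183 min = 11:52 AM.
The opening act ends at 11:52 AM + 83 min = 1:15 PM.
The intermission starts at 1:15 PM + 10 min = 1:25 PM.
Doors is bounded by the intermission, so the earliest it can start is 1:25 PM.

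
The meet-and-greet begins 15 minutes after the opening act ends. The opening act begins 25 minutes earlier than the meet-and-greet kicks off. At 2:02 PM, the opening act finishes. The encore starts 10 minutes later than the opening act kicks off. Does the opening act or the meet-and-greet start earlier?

The meet-and-greet starts at 2:02 PM + 15 min = 2:17 PM.
The opening act starts at 2:17 PM − 25 min = 1:52 PM.
The opening act starts at 1:52 PM and the meet-and-greet starts at 2:17 PM, so the opening act is first.

the opening act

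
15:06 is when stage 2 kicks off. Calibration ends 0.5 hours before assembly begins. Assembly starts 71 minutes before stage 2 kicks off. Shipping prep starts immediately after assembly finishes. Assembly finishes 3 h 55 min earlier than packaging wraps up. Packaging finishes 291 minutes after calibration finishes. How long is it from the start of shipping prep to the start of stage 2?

Assembly starts at 15:06 − 71 min = 13:55.
Calibration ends at 13:55 − 30 min = 13:25.
Packaging ends at 13:25 + 291 min = 18:16.
Assembly ends at 18:16 − 235 min = 14:21.
So shipping prep starts at 14:21.
From 14:21 to 15:06 is 45 minutes.

45 minutes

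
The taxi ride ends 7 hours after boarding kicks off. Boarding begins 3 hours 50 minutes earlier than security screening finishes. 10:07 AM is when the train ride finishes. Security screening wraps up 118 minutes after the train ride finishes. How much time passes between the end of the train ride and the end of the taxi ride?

Security screening ends at 10:07 AM + 118 min = 12:05 PM.
Boarding starts at 12:05 PM − 230 min = 8:15 AM.
The taxi ride ends at 8:15 AM + 420 min = 3:15 PM.
From 10:07 AM to 3:15 PM is 5 h 8 min.

5 h 8 min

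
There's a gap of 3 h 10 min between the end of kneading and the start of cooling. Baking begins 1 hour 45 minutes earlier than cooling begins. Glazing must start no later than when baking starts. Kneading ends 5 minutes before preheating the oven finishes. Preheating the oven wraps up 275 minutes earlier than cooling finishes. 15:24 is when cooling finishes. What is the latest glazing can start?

Preheating the oven ends at 15:24 − 275 min = 10:49.
Kneading ends at 10:49 − 5 min = 10:44.
Cooling starts at 10:44 + 190 min = 13:54.
Baking starts at 13:54 − 105 min = 12:09.
Glazing is bounded by baking, so the latest it can start is 12:09.

12:09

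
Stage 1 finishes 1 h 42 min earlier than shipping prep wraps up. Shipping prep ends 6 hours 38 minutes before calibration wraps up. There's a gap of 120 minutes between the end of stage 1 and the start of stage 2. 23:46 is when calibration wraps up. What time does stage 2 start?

17:26

Shipping prep ends at 23:46 − 398 min = 17:08.
Stage 1 ends at 17:08 − 102 min = 15:26.
Stage 2 starts at 15:26 + 120 min = 17:26.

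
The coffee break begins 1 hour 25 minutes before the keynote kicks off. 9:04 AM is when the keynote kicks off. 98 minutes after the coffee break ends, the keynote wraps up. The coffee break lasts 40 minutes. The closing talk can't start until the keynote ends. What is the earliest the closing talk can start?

The coffee break starts at 9:04 AM − 85 min = 7:39 AM.
The coffee break ends at 7:39 AM + 40 min = 8:19 AM.
The keynote ends at 8:19 AM + 98 min = 9:57 AM.
The closing talk is bounded by the keynote, so the earliest it can start is 9:57 AM.

9:57 AM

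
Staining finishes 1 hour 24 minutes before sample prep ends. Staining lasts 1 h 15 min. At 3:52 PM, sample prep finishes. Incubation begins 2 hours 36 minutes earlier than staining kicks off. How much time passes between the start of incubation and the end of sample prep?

315 minutes

Staining ends at 3:52 PM − 84 min = 2:28 PM.
Staining starts at 2:28 PM − 75 min = 1:13 PM.
Incubation starts at 1:13 PM − 156 min = 10:37 AM.
From 10:37 AM to 3:52 PM is 315 minutes.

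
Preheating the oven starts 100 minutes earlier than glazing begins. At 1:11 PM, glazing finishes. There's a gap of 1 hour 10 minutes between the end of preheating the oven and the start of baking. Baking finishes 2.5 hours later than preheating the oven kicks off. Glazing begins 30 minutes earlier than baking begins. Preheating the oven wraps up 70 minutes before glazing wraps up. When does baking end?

Preheating the oven ends at 1:11 PM − 70 min = 12:01 PM.
Baking starts at 12:01 PM + 70 min = 1:11 PM.
Glazing starts at 1:11 PM − 30 min = 12:41 PM.
Preheating the oven starts at 12:41 PM − 100 min = 11:01 AM.
Baking ends at 11:01 AM + 150 min = 1:31 PM.

1:31 PM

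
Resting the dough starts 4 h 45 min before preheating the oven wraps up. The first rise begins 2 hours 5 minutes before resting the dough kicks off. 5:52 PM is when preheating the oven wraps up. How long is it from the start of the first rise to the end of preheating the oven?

410 minutes

Resting the dough starts at 5:52 PM − 285 min = 1:07 PM.
The first rise starts at 1:07 PM − 125 min = 11:02 AM.
From 11:02 AM to 5:52 PM is 410 minutes.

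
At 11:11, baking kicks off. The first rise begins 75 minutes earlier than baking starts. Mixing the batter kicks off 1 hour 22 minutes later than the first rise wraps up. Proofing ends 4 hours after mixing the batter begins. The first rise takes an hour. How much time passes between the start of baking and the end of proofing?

5 hours 7 minutes

The first rise starts at 11:11 − 75 min = 09:56.
The first rise ends at 09:56 + 60 min = 10:56.
Mixing the batter starts at 10:56 + 82 min = 12:18.
Proofing ends at 12:18 + 240 min = 16:18.
From 11:11 to 16:18 is 5 hours 7 minutes.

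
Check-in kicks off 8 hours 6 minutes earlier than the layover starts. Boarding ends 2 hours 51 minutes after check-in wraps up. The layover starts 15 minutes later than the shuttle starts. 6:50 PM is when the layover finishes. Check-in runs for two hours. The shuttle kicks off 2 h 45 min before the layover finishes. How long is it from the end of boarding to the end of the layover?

5 h 45 min

The shuttle starts at 6:50 PM − 165 min = 4:05 PM.
The layover starts at 4:05 PM + 15 min = 4:20 PM.
Check-in starts at 4:20 PM − 486 min = 8:14 AM.
Check-in ends at 8:14 AM + 120 min = 10:14 AM.
Boarding ends at 10:14 AM + 171 min = 1:05 PM.
From 1:05 PM to 6:50 PM is 5 h 45 min.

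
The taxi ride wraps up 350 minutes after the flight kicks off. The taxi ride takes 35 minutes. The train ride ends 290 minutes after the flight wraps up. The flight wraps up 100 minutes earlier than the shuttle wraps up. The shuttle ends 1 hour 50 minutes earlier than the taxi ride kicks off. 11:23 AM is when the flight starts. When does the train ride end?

5:58 PM

The taxi ride ends at 11:23 AM + 350 min = 5:13 PM.
The taxi ride starts at 5:13 PM − 35 min = 4:38 PM.
The shuttle ends at 4:38 PM − 110 min = 2:48 PM.
The flight ends at 2:48 PM − 100 min = 1:08 PM.
The train ride ends at 1:08 PM + 290 min = 5:58 PM.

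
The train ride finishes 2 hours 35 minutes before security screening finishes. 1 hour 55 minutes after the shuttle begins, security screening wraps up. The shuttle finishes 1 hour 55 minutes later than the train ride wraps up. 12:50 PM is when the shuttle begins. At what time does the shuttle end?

2:05 PM

Security screening ends at 12:50 PM + 115 min = 2:45 PM.
The train ride ends at 2:45 PM − 155 min = 12:10 PM.
The shuttle ends at 12:10 PM + 115 min = 2:05 PM.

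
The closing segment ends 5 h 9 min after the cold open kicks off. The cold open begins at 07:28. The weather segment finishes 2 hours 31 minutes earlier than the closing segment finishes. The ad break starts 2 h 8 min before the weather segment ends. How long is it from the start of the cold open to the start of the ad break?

30 minutes

The closing segment ends at 07:28 + 309 min = 12:37.
The weather segment ends at 12:37 − 151 min = 10:06.
The ad break starts at 10:06 − 128 min = 07:58.
From 07:28 to 07:58 is 30 minutes.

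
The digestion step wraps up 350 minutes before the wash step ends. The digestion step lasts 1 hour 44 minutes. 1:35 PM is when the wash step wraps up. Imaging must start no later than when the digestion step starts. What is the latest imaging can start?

6:01 AM

The digestion step ends at 1:35 PM − 350 min = 7:45 AM.
The digestion step starts at 7:45 AM − 104 min = 6:01 AM.
Imaging is bounded by the digestion step, so the latest it can start is 6:01 AM.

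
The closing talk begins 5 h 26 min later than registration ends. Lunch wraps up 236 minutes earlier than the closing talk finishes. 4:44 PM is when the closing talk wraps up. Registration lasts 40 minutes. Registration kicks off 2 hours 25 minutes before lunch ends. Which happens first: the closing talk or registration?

registration

Lunch ends at 4:44 PM − 236 min = 12:48 PM.
Registration starts at 12:48 PM − 145 min = 10:23 AM.
Registration ends at 10:23 AM + 40 min = 11:03 AM.
The closing talk starts at 11:03 AM + 326 min = 4:29 PM.
The closing talk starts at 4:29 PM and registration starts at 10:23 AM, so registration is first.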